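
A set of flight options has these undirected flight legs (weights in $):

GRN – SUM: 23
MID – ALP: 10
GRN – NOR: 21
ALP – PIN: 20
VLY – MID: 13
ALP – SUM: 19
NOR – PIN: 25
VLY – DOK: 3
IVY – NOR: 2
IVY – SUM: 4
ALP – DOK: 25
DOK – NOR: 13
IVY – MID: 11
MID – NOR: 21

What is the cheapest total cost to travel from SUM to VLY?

$22

Running Dijkstra from SUM:
SUM: 0
IVY: 4  (via SUM)
NOR: 6  (via IVY)
MID: 15  (via IVY)
DOK: 19  (via NOR)
ALP: 19  (via SUM)
VLY: 22  (via DOK)
Shortest route: SUM → IVY → NOR → DOK → VLY = $22.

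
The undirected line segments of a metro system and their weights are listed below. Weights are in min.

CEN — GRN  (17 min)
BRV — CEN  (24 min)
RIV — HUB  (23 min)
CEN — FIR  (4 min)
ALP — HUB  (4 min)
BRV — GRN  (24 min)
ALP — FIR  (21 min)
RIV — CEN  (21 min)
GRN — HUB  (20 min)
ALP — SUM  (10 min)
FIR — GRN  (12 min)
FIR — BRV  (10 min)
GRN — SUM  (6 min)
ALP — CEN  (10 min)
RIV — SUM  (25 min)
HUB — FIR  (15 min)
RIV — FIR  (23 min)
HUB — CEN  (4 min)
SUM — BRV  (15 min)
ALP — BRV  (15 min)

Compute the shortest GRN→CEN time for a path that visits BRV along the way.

35 min

Best GRN to BRV: GRN–SUM–BRV costing 21
Best BRV to CEN: BRV–FIR–CEN costing 14
Total via BRV: 21 + 14 = 35 min.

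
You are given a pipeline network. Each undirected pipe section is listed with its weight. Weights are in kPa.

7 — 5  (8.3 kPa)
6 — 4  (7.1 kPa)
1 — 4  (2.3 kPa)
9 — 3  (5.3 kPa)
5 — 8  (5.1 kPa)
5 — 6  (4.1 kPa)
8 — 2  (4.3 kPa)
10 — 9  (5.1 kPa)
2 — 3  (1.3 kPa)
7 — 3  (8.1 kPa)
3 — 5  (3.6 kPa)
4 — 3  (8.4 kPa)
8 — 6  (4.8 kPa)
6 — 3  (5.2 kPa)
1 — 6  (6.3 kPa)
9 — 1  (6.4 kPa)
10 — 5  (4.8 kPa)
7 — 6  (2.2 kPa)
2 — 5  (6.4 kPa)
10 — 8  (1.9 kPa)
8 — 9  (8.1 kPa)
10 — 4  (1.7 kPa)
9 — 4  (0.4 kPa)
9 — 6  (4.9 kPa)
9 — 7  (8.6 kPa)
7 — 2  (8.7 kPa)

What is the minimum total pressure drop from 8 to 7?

7 kPa

Enumerating some paths:
8–10–4–9–6–7: 1.9+1.7+0.4+4.9+2.2 = 11.1
8–5–6–7: 5.1+4.1+2.2 = 11.4
8–6–7: 4.8+2.2 = 7
8–10–4–9–7: 1.9+1.7+0.4+8.6 = 12.6
Cheapest is 8–6–7 at 7 kPa.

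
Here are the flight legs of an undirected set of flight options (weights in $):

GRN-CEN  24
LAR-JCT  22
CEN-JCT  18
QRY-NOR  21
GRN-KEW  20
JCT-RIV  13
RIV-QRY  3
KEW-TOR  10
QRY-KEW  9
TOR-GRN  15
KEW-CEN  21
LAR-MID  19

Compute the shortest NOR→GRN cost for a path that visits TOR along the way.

Shortest NOR→TOR: NOR–QRY–KEW–TOR = 40
Best TOR to GRN: TOR–GRN costing 15
Total via TOR: 40 + 15 = $55.

$55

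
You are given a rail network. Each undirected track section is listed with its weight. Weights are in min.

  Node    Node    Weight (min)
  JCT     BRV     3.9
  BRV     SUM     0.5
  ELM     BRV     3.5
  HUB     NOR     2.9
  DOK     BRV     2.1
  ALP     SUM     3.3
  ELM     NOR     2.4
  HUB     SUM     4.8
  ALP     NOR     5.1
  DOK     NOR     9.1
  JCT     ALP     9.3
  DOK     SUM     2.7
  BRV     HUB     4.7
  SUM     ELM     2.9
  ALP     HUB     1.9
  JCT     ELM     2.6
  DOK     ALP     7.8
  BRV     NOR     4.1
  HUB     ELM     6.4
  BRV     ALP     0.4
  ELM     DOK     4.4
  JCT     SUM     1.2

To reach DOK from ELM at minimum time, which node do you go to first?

DOK

Compare a few routes:
ELM - DOK: 4.4 = 4.4
ELM - SUM - BRV - DOK: 2.9+0.5+2.1 = 5.5
Cheapest is ELM - DOK at 4.4 min.
So from ELM the first move is to DOK.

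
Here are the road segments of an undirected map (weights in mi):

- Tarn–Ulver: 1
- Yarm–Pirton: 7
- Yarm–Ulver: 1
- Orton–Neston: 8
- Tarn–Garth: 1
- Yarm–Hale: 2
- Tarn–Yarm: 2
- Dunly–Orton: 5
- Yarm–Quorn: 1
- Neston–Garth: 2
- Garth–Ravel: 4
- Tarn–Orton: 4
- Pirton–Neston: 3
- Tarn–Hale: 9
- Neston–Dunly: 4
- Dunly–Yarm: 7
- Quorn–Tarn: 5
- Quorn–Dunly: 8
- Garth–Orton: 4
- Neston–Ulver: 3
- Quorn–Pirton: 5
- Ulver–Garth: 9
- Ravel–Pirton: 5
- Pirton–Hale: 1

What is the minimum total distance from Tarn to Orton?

Candidate routes:
Tarn - Orton: 4 = 4
Tarn - Garth - Orton: 1+4 = 5
Cheapest is Tarn - Orton at 4 mi.

4 mi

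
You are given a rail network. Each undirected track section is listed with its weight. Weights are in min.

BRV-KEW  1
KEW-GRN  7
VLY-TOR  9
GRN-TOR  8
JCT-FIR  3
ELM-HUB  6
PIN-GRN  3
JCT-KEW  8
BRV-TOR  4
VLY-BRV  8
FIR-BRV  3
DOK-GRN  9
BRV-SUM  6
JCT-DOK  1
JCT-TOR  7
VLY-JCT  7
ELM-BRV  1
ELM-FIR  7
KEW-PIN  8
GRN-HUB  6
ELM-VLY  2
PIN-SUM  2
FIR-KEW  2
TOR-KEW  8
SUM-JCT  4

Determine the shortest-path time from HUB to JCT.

13 min

Candidate routes:
HUB → ELM → VLY → JCT: 6+2+7 = 15
HUB → ELM → BRV → FIR → JCT: 6+1+3+3 = 13
HUB → GRN → PIN → SUM → JCT: 6+3+2+4 = 15
Cheapest is HUB → ELM → BRV → FIR → JCT at 13 min.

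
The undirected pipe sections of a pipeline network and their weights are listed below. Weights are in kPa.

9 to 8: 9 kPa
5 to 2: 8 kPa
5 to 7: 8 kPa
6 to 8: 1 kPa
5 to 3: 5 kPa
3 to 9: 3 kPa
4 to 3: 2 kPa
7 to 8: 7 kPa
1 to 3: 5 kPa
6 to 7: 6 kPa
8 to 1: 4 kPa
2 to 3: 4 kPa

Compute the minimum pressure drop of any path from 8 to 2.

13 kPa

Compare a few routes:
8–1–3–2: 4+5+4 = 13
8–1–3–5–2: 4+5+5+8 = 22
8–9–3–2: 9+3+4 = 16
8–6–7–5–2: 1+6+8+8 = 23
Cheapest is 8–1–3–2 at 13 kPa.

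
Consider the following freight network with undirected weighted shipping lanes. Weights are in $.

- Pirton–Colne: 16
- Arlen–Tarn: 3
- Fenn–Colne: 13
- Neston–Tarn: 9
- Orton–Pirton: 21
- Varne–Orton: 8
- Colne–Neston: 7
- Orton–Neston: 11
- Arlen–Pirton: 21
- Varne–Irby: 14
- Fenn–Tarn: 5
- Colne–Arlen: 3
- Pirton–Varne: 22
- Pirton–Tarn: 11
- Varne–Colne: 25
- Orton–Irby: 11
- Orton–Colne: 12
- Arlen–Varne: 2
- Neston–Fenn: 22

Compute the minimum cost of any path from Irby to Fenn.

Compare a few routes:
Irby → Orton → Varne → Arlen → Tarn → Fenn: 11+8+2+3+5 = 29
Irby → Varne → Arlen → Tarn → Fenn: 14+2+3+5 = 24
The minimum is $24 via Irby → Varne → Arlen → Tarn → Fenn.

$24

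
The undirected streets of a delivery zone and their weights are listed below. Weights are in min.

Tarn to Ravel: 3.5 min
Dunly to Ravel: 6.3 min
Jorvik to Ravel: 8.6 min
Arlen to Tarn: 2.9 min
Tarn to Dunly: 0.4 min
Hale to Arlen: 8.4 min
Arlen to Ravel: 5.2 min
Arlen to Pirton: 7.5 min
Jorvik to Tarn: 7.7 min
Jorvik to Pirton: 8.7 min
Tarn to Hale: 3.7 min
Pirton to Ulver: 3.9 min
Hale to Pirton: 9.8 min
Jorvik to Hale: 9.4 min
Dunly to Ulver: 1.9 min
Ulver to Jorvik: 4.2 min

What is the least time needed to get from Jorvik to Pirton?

8.1 min

Running Dijkstra from Jorvik:
Jorvik: 0
Ulver: 4.2  (via Jorvik)
Dunly: 6.1  (via Ulver)
Tarn: 6.5  (via Dunly)
Pirton: 8.1  (via Ulver)
Shortest route: Jorvik → Ulver → Pirton = 8.1 min.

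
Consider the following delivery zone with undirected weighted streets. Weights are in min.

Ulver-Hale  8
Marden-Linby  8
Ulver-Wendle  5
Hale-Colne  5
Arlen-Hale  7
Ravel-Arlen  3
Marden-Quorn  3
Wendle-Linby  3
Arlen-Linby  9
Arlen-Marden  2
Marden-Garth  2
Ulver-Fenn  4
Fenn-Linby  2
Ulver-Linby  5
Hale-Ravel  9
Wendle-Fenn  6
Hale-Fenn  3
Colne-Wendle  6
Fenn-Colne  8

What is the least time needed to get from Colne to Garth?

16 min

Candidate routes:
Colne → Hale → Fenn → Linby → Marden → Garth: 5+3+2+8+2 = 20
Colne → Hale → Arlen → Marden → Garth: 5+7+2+2 = 16
Colne → Fenn → Linby → Marden → Garth: 8+2+8+2 = 20
Colne → Wendle → Linby → Marden → Garth: 6+3+8+2 = 19
The minimum is 16 min via Colne → Hale → Arlen → Marden → Garth.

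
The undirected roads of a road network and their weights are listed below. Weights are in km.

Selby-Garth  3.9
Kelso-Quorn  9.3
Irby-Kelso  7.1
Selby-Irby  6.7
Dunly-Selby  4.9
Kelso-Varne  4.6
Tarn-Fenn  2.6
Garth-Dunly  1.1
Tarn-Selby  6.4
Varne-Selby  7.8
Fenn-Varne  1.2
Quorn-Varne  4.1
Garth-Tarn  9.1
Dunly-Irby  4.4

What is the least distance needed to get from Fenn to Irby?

Shortest distances from Fenn:
Fenn: 0
Varne: 1.2  (via Fenn)
Tarn: 2.6  (via Fenn)
Quorn: 5.3  (via Varne)
Kelso: 5.8  (via Varne)
Selby: 9  (via Varne)
Garth: 11.7  (via Tarn)
Dunly: 12.8  (via Garth)
Irby: 12.9  (via Kelso)
Shortest route: Fenn → Varne → Kelso → Irby = 12.9 km.

12.9 km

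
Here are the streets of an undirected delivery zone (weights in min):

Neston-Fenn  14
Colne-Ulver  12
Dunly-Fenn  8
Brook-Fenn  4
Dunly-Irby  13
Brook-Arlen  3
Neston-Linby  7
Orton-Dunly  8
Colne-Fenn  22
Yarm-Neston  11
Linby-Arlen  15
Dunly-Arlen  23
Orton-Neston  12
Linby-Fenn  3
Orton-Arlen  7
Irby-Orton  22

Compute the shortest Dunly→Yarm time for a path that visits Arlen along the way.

43 min

Best Dunly to Arlen: Dunly → Orton → Arlen costing 15
Best Arlen to Yarm: Arlen → Brook → Fenn → Linby → Neston → Yarm costing 28
Total via Arlen: 15 + 28 = 43 min.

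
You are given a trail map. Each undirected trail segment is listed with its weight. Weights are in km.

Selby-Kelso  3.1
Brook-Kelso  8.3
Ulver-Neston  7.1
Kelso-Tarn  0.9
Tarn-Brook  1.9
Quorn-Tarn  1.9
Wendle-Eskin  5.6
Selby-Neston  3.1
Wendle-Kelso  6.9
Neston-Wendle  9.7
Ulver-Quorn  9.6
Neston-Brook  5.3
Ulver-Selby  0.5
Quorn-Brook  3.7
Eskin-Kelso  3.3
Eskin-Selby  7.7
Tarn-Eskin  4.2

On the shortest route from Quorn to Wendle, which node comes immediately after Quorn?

Compare a few routes:
Quorn–Brook–Tarn–Kelso–Wendle: 3.7+1.9+0.9+6.9 = 13.4
Quorn–Tarn–Kelso–Eskin–Wendle: 1.9+0.9+3.3+5.6 = 11.7
Quorn–Tarn–Kelso–Wendle: 1.9+0.9+6.9 = 9.7
Quorn–Tarn–Eskin–Wendle: 1.9+4.2+5.6 = 11.7
The minimum is 9.7 km via Quorn–Tarn–Kelso–Wendle.
So from Quorn the first move is to Tarn.

Tarn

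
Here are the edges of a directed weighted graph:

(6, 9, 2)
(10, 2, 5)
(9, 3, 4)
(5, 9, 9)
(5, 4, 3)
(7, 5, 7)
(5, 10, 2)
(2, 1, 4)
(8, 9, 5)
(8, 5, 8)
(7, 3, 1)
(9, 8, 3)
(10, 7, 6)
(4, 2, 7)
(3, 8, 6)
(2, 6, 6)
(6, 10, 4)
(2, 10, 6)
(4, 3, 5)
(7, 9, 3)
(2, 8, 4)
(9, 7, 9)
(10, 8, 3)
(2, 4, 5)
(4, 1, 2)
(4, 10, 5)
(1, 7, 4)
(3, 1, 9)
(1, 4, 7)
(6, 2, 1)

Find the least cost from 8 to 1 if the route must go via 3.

18

Shortest 8→3: 8 → 9 → 3 = 9
Shortest 3→1: 3 → 1 = 9
Total via 3: 9 + 9 = 18.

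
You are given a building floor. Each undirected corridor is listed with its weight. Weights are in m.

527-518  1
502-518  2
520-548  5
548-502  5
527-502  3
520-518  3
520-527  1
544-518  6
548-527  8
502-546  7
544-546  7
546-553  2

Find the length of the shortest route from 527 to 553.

Running Dijkstra from 527:
527: 0
520: 1  (via 527)
518: 1  (via 527)
502: 3  (via 527)
548: 6  (via 520)
544: 7  (via 518)
546: 10  (via 502)
553: 12  (via 546)
Shortest route: 527–502–546–553 = 12 m.

12 m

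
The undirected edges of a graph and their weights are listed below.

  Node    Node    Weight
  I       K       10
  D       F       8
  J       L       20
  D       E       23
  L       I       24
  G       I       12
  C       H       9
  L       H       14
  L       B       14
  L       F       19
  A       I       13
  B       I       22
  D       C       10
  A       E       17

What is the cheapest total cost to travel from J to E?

70

Settle nodes by increasing distance from J:
J: 0
L: 20  (via J)
B: 34  (via L)
H: 34  (via L)
F: 39  (via L)
C: 43  (via H)
I: 44  (via L)
D: 47  (via F)
K: 54  (via I)
G: 56  (via I)
A: 57  (via I)
E: 70  (via D)
Shortest route: J → L → F → D → E = 70.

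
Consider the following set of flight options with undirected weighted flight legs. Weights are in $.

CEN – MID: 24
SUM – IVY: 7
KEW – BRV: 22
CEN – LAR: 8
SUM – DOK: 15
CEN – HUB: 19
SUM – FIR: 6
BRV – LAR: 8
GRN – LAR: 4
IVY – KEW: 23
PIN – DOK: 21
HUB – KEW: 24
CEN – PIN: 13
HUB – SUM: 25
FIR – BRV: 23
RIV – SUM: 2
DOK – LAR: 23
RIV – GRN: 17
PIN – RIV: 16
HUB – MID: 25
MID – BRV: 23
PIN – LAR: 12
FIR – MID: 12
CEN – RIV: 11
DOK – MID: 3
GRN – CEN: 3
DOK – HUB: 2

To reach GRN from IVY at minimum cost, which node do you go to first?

SUM

Candidate routes:
IVY → SUM → RIV → GRN: 7+2+17 = 26
IVY → SUM → RIV → CEN → GRN: 7+2+11+3 = 23
Cheapest is IVY → SUM → RIV → CEN → GRN at $23.
So from IVY the first move is to SUM.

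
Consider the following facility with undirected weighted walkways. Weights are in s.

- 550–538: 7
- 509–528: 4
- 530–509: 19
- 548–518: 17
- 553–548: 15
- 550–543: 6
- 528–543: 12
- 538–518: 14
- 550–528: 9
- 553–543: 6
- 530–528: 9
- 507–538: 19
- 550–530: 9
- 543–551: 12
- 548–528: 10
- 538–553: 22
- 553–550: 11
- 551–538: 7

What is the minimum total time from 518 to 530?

30 s

Compare a few routes:
518–538–550–530: 14+7+9 = 30
518–548–528–530: 17+10+9 = 36
The minimum is 30 s via 518–538–550–530.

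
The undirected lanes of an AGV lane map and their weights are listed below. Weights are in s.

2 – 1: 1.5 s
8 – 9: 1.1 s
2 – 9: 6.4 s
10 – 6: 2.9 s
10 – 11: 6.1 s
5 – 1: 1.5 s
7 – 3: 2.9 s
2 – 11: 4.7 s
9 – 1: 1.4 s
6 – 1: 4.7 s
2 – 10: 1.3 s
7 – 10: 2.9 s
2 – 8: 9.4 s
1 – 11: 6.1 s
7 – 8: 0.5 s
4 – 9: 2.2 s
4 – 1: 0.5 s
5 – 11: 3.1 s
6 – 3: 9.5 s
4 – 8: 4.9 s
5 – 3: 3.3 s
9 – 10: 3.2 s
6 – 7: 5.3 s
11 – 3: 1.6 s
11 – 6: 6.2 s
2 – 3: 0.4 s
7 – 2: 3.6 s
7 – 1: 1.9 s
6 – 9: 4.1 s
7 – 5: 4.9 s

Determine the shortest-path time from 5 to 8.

Compare a few routes:
5 - 1 - 7 - 8: 1.5+1.9+0.5 = 3.9
5 - 1 - 9 - 8: 1.5+1.4+1.1 = 4
The minimum is 3.9 s via 5 - 1 - 7 - 8.

3.9 s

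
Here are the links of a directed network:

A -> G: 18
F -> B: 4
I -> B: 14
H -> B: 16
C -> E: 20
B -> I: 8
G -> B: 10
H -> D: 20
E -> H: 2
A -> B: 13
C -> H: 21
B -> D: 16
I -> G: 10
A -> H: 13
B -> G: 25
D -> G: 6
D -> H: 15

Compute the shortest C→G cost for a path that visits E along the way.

Best C to E: C–E costing 20
Best E to G: E–H–D–G costing 28
Total via E: 20 + 28 = 48.

48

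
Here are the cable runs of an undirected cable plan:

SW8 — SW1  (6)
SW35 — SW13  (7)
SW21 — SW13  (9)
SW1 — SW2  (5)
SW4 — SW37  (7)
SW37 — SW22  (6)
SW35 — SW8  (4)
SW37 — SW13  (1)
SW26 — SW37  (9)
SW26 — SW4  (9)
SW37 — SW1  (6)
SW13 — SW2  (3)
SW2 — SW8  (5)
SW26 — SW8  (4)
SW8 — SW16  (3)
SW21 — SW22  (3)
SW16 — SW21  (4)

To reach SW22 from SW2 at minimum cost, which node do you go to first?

SW13

Compare a few routes:
SW2 → SW8 → SW16 → SW21 → SW22: 5+3+4+3 = 15
SW2 → SW13 → SW21 → SW22: 3+9+3 = 15
SW2 → SW1 → SW37 → SW22: 5+6+6 = 17
SW2 → SW13 → SW37 → SW22: 3+1+6 = 10
The minimum is 10 via SW2 → SW13 → SW37 → SW22.
So from SW2 the first move is to SW13.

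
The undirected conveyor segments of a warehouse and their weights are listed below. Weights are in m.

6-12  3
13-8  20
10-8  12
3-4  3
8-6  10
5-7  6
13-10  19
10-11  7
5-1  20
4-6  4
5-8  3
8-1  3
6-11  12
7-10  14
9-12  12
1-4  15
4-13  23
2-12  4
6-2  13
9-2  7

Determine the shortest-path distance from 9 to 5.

27 m

Compare a few routes:
9–2–12–6–8–5: 7+4+3+10+3 = 27
9–12–6–8–5: 12+3+10+3 = 28
9–2–6–8–5: 7+13+10+3 = 33
The minimum is 27 m via 9–2–12–6–8–5.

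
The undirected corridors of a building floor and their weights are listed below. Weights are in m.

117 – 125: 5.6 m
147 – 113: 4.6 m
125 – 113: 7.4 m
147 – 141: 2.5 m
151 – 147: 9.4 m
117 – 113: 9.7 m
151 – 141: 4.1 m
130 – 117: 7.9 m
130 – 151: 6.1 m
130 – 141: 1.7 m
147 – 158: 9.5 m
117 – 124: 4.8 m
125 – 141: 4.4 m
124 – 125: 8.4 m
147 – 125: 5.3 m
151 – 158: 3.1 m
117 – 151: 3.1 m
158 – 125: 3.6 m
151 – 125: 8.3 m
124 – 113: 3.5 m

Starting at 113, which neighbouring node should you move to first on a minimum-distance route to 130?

Candidate routes:
113 - 147 - 141 - 130: 4.6+2.5+1.7 = 8.8
113 - 147 - 125 - 141 - 130: 4.6+5.3+4.4+1.7 = 16
113 - 125 - 141 - 130: 7.4+4.4+1.7 = 13.5
The minimum is 8.8 m via 113 - 147 - 141 - 130.
So from 113 the first move is to 147.

147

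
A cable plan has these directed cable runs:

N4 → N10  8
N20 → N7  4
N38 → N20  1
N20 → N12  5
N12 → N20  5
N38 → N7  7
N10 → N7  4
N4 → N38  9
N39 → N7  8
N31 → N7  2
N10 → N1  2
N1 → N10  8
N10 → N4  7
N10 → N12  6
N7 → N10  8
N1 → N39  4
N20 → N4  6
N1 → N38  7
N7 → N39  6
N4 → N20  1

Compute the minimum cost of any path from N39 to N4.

Compare a few routes:
N39 - N7 - N10 - N4: 8+8+7 = 23
N39 - N7 - N10 - N12 - N20 - N4: 8+8+6+5+6 = 33
N39 - N7 - N10 - N1 - N38 - N20 - N4: 8+8+2+7+1+6 = 32
Cheapest is N39 - N7 - N10 - N4 at 23.

23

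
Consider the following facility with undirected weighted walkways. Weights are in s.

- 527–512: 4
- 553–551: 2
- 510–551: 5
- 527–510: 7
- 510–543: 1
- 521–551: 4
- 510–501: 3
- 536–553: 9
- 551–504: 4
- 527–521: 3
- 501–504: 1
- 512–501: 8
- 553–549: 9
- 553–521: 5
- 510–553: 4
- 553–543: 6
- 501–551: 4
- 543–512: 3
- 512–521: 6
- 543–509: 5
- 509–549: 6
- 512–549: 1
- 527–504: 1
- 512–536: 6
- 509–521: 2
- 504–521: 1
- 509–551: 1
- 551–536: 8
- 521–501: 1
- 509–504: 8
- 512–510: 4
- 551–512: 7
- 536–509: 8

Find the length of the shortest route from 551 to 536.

8 s

Compare a few routes:
551–536: 8 = 8
551–553–536: 2+9 = 11
551–509–536: 1+8 = 9
The minimum is 8 s via 551–536.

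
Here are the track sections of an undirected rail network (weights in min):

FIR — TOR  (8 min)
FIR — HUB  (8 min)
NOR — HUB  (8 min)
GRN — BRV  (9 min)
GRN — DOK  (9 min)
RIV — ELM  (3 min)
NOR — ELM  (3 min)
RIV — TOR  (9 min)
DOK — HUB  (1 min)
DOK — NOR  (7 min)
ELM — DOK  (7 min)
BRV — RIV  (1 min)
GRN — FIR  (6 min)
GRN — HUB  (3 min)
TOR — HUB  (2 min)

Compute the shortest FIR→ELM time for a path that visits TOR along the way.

18 min

Best FIR to TOR: FIR → TOR costing 8
Shortest TOR→ELM: TOR → HUB → DOK → ELM = 10
Total via TOR: 8 + 10 = 18 min.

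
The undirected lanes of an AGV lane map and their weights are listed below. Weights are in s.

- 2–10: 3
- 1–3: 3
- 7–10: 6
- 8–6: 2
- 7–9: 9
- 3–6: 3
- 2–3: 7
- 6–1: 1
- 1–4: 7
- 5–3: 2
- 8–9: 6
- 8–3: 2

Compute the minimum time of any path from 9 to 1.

9 s

Compare a few routes:
9 - 8 - 6 - 1: 6+2+1 = 9
9 - 8 - 3 - 1: 6+2+3 = 11
9 - 8 - 6 - 3 - 1: 6+2+3+3 = 14
9 - 8 - 3 - 6 - 1: 6+2+3+1 = 12
The minimum is 9 s via 9 - 8 - 6 - 1.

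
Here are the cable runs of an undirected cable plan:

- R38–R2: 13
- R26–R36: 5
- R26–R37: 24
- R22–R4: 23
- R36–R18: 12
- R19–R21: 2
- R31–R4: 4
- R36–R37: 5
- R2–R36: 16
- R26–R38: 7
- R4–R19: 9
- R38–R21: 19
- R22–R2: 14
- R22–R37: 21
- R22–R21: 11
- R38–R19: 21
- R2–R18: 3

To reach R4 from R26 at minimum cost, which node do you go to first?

Enumerating some paths:
R26 → R38 → R19 → R4: 7+21+9 = 37
R26 → R36 → R37 → R22 → R4: 5+5+21+23 = 54
R26 → R36 → R37 → R22 → R21 → R19 → R4: 5+5+21+11+2+9 = 53
Cheapest is R26 → R38 → R19 → R4 at 37.
So from R26 the first move is to R38.

R38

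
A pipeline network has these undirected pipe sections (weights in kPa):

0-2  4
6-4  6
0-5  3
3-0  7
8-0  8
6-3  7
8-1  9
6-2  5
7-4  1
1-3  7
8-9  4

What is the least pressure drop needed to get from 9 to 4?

Enumerating some paths:
9 → 8 → 0 → 3 → 6 → 4: 4+8+7+7+6 = 32
9 → 8 → 0 → 2 → 6 → 4: 4+8+4+5+6 = 27
9 → 8 → 1 → 3 → 6 → 4: 4+9+7+7+6 = 33
9 → 8 → 1 → 3 → 0 → 2 → 6 → 4: 4+9+7+7+4+5+6 = 42
The minimum is 27 kPa via 9 → 8 → 0 → 2 → 6 → 4.

27 kPa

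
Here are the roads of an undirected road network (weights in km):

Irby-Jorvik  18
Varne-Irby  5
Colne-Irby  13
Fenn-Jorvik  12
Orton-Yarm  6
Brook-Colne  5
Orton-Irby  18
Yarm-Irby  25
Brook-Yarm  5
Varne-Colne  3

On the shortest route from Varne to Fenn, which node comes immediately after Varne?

Irby

Candidate routes:
Varne - Irby - Jorvik - Fenn: 5+18+12 = 35
Varne - Colne - Irby - Jorvik - Fenn: 3+13+18+12 = 46
Cheapest is Varne - Irby - Jorvik - Fenn at 35 km.
So from Varne the first move is to Irby.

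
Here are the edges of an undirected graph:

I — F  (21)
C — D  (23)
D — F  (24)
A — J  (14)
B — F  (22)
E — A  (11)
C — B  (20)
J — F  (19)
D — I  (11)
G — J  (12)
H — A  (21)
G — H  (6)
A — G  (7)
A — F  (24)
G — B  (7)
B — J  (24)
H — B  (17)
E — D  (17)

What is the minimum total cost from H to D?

41

Shortest distances from H:
H: 0
G: 6  (via H)
A: 13  (via G)
B: 13  (via G)
J: 18  (via G)
E: 24  (via A)
C: 33  (via B)
F: 35  (via B)
D: 41  (via E)
Shortest route: H–G–A–E–D = 41.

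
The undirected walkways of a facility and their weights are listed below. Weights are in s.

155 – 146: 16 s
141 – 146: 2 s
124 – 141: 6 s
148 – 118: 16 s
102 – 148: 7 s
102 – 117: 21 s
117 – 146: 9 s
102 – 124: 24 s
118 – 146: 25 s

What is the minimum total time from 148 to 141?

37 s

Running Dijkstra from 148:
148: 0
102: 7  (via 148)
118: 16  (via 148)
117: 28  (via 102)
124: 31  (via 102)
141: 37  (via 124)
Shortest route: 148 → 102 → 124 → 141 = 37 s.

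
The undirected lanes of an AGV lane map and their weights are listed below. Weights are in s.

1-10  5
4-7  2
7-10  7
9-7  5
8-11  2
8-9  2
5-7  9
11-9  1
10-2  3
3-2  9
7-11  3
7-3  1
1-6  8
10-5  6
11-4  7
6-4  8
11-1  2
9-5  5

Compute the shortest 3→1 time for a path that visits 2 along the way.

17 s

Shortest 3→2: 3 → 2 = 9
Shortest 2→1: 2 → 10 → 1 = 8
Total via 2: 9 + 8 = 17 s.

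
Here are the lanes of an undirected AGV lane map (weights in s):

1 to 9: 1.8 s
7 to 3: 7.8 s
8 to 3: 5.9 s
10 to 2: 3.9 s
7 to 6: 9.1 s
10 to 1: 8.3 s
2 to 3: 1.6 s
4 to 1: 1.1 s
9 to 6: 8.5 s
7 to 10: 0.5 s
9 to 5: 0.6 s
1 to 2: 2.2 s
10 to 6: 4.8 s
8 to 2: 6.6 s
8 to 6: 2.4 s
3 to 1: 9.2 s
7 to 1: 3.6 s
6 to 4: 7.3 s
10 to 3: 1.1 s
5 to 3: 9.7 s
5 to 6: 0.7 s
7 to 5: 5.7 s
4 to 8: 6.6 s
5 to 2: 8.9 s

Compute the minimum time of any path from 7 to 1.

Running Dijkstra from 7:
7: 0
10: 0.5  (via 7)
3: 1.6  (via 10)
2: 3.2  (via 3)
1: 3.6  (via 7)
Shortest route: 7 → 1 = 3.6 s.

3.6 s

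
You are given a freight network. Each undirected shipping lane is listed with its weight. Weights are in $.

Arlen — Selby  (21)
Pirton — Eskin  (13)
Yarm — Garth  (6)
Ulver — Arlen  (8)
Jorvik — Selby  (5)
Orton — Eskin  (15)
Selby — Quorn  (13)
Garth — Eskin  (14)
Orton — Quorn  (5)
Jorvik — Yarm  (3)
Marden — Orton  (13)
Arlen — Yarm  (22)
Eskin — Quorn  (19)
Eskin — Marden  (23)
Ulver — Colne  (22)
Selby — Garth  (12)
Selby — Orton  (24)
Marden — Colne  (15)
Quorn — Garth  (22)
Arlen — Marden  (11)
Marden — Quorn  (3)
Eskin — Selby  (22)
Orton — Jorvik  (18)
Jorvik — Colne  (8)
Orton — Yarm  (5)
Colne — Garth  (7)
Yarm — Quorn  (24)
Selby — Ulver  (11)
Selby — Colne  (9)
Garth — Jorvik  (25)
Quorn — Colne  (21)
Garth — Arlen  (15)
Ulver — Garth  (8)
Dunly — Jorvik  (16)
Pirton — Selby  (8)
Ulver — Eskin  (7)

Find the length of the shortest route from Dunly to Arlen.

$40

Candidate routes:
Dunly–Jorvik–Yarm–Garth–Arlen: 16+3+6+15 = 40
Dunly–Jorvik–Yarm–Arlen: 16+3+22 = 41
Cheapest is Dunly–Jorvik–Yarm–Garth–Arlen at $40.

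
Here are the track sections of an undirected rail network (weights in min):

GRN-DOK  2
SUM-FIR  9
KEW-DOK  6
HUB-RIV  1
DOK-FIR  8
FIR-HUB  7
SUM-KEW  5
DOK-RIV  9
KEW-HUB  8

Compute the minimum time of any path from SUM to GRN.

Shortest distances from SUM:
SUM: 0
KEW: 5  (via SUM)
FIR: 9  (via SUM)
DOK: 11  (via KEW)
GRN: 13  (via DOK)
Shortest route: SUM–KEW–DOK–GRN = 13 min.

13 min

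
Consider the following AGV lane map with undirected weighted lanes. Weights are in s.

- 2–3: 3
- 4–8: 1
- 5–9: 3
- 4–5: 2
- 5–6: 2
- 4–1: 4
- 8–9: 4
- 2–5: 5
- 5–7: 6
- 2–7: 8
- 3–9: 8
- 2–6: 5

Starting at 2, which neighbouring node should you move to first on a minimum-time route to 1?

Candidate routes:
2–5–4–1: 5+2+4 = 11
2–5–9–8–4–1: 5+3+4+1+4 = 17
2–6–5–9–8–4–1: 5+2+3+4+1+4 = 19
2–6–5–4–1: 5+2+2+4 = 13
The minimum is 11 s via 2–5–4–1.
So from 2 the first move is to 5.

5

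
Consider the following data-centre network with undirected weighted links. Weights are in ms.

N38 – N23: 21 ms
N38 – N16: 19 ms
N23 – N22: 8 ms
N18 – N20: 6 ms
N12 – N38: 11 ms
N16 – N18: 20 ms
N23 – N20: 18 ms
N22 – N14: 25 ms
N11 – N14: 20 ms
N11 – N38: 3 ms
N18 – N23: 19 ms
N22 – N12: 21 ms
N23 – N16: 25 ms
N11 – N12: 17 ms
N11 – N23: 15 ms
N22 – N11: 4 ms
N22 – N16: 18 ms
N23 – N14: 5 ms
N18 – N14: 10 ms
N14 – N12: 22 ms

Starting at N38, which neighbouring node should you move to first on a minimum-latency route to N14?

N11

Enumerating some paths:
N38 - N11 - N22 - N23 - N14: 3+4+8+5 = 20
N38 - N11 - N14: 3+20 = 23
The minimum is 20 ms via N38 - N11 - N22 - N23 - N14.
So from N38 the first move is to N11.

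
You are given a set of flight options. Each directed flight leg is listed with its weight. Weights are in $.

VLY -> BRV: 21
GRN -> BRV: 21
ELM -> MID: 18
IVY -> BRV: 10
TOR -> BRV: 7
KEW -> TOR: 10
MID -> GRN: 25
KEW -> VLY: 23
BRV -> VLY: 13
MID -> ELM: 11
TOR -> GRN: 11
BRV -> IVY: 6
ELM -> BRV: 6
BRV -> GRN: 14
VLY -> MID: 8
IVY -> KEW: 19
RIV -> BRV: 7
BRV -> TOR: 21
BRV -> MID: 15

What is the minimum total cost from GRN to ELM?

$47

Candidate routes:
GRN → BRV → IVY → KEW → VLY → MID → ELM: 21+6+19+23+8+11 = 88
GRN → BRV → VLY → MID → ELM: 21+13+8+11 = 53
GRN → BRV → MID → ELM: 21+15+11 = 47
Cheapest is GRN → BRV → MID → ELM at $47.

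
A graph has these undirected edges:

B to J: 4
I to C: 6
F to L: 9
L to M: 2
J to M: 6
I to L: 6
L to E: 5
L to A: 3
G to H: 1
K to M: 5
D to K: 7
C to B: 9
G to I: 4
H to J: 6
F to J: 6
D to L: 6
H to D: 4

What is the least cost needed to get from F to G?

Shortest distances from F:
F: 0
J: 6  (via F)
L: 9  (via F)
B: 10  (via J)
M: 11  (via L)
A: 12  (via L)
H: 12  (via J)
G: 13  (via H)
Shortest route: F–J–H–G = 13.

13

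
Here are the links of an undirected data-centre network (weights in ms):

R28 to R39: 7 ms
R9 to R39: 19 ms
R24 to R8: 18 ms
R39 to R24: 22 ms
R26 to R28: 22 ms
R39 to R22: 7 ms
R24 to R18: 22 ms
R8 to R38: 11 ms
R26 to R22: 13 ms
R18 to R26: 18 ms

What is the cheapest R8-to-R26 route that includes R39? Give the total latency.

60 ms

Shortest R8→R39: R8 → R24 → R39 = 40
Shortest R39→R26: R39 → R22 → R26 = 20
Total via R39: 40 + 20 = 60 ms.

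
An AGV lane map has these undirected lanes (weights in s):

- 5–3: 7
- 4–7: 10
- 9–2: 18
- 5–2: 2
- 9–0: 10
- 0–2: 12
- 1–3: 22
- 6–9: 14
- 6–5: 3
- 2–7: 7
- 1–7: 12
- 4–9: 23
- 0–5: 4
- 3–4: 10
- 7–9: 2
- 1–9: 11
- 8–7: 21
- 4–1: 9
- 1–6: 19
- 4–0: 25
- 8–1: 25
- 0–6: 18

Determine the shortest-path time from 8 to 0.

33 s

Settle nodes by increasing distance from 8:
8: 0
7: 21  (via 8)
9: 23  (via 7)
1: 25  (via 8)
2: 28  (via 7)
5: 30  (via 2)
4: 31  (via 7)
0: 33  (via 9)
Shortest route: 8–7–9–0 = 33 s.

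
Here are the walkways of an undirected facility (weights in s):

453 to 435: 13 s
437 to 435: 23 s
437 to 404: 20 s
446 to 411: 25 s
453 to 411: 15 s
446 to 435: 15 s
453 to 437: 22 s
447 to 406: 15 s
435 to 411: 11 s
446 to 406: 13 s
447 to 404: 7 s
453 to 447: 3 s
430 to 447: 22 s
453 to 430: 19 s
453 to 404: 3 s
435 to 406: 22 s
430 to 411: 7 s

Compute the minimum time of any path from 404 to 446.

Settle nodes by increasing distance from 404:
404: 0
453: 3  (via 404)
447: 6  (via 453)
435: 16  (via 453)
411: 18  (via 453)
437: 20  (via 404)
406: 21  (via 447)
430: 22  (via 453)
446: 31  (via 435)
Shortest route: 404–453–435–446 = 31 s.

31 s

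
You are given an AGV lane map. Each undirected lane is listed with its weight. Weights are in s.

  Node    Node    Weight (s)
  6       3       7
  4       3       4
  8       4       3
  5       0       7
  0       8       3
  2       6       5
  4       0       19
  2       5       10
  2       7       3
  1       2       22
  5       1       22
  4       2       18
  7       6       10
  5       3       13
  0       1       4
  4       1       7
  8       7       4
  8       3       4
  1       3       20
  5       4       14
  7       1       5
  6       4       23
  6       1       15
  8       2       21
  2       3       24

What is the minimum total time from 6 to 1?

Running Dijkstra from 6:
6: 0
2: 5  (via 6)
3: 7  (via 6)
7: 8  (via 2)
4: 11  (via 3)
8: 11  (via 3)
1: 13  (via 7)
Shortest route: 6–2–7–1 = 13 s.

13 s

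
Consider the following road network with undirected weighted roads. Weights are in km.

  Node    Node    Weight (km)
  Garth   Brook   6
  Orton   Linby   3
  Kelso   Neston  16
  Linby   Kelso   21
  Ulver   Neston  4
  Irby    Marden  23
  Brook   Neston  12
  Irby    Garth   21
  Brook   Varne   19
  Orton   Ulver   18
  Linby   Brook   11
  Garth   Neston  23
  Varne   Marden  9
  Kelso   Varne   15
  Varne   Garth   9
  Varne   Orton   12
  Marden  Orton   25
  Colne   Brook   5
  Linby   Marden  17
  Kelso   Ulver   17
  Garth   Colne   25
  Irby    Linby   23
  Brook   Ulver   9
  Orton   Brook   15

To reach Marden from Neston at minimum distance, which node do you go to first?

Brook

Candidate routes:
Neston–Brook–Garth–Varne–Marden: 12+6+9+9 = 36
Neston–Ulver–Brook–Garth–Varne–Marden: 4+9+6+9+9 = 37
Neston–Kelso–Varne–Marden: 16+15+9 = 40
Neston–Brook–Linby–Marden: 12+11+17 = 40
The minimum is 36 km via Neston–Brook–Garth–Varne–Marden.
So from Neston the first move is to Brook.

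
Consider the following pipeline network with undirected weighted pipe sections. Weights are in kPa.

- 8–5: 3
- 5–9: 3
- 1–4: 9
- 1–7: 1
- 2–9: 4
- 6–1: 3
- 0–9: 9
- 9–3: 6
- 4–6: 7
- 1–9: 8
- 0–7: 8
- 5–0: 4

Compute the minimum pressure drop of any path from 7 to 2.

13 kPa

Shortest distances from 7:
7: 0
1: 1  (via 7)
6: 4  (via 1)
0: 8  (via 7)
9: 9  (via 1)
4: 10  (via 1)
5: 12  (via 0)
2: 13  (via 9)
Shortest route: 7 → 1 → 9 → 2 = 13 kPa.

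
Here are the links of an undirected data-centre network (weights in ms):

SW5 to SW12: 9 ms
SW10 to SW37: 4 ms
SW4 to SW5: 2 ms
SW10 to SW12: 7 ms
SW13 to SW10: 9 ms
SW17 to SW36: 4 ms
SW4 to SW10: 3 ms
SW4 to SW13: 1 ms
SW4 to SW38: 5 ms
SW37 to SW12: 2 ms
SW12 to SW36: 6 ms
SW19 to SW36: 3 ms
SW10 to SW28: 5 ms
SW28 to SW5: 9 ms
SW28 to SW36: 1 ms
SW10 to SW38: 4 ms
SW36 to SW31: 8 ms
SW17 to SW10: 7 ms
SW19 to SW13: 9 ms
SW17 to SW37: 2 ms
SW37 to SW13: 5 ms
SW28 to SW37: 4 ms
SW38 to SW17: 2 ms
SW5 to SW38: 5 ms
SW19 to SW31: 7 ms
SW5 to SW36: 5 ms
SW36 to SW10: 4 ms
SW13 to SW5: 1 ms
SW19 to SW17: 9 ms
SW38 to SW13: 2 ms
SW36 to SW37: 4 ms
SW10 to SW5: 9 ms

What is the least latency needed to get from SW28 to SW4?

Enumerating some paths:
SW28 - SW10 - SW4: 5+3 = 8
SW28 - SW36 - SW37 - SW13 - SW4: 1+4+5+1 = 11
SW28 - SW36 - SW17 - SW38 - SW13 - SW4: 1+4+2+2+1 = 10
SW28 - SW37 - SW13 - SW4: 4+5+1 = 10
The minimum is 8 ms via SW28 - SW10 - SW4.

8 ms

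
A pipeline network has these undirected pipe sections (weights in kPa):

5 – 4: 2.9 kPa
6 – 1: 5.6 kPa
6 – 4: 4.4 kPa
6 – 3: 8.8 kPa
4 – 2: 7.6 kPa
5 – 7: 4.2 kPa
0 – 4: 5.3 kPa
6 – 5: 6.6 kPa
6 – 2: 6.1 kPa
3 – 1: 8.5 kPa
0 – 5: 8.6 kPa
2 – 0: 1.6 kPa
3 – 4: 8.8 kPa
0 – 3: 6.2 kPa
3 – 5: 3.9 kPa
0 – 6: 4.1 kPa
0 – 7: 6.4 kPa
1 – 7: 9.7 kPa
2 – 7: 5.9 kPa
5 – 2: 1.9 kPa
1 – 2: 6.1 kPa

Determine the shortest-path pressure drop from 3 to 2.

Running Dijkstra from 3:
3: 0
5: 3.9  (via 3)
2: 5.8  (via 5)
Shortest route: 3–5–2 = 5.8 kPa.

5.8 kPa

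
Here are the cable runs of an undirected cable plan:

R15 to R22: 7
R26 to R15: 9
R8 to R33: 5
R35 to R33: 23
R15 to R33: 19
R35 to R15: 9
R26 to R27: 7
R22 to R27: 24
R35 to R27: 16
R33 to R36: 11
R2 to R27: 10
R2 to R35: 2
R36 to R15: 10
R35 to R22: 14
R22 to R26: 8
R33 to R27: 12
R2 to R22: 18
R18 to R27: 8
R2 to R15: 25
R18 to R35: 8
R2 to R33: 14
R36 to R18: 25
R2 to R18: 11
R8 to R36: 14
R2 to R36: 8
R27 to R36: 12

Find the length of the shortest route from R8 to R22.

31

Candidate routes:
R8 - R33 - R15 - R22: 5+19+7 = 31
R8 - R33 - R36 - R15 - R22: 5+11+10+7 = 33
R8 - R33 - R2 - R35 - R22: 5+14+2+14 = 35
R8 - R33 - R27 - R26 - R22: 5+12+7+8 = 32
Cheapest is R8 - R33 - R15 - R22 at 31.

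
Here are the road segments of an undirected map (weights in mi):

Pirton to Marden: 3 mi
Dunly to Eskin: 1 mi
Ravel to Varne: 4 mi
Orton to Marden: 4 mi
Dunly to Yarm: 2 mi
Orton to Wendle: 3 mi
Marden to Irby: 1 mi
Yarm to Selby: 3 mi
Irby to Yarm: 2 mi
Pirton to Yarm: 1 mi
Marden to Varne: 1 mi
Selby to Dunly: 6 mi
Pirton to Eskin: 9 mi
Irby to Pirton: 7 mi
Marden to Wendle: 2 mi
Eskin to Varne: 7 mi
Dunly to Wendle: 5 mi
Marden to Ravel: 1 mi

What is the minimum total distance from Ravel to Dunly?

Settle nodes by increasing distance from Ravel:
Ravel: 0
Marden: 1  (via Ravel)
Irby: 2  (via Marden)
Varne: 2  (via Marden)
Wendle: 3  (via Marden)
Pirton: 4  (via Marden)
Yarm: 4  (via Irby)
Orton: 5  (via Marden)
Dunly: 6  (via Yarm)
Shortest route: Ravel → Marden → Irby → Yarm → Dunly = 6 mi.

6 mi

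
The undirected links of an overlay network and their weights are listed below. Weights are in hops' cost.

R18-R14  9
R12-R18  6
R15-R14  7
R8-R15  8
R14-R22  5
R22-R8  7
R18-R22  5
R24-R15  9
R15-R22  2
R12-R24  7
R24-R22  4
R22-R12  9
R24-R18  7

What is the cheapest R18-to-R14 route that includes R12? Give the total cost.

Best R18 to R12: R18 → R12 costing 6
Shortest R12→R14: R12 → R22 → R14 = 14
Total via R12: 6 + 14 = 20 hops' cost.

20 hops' cost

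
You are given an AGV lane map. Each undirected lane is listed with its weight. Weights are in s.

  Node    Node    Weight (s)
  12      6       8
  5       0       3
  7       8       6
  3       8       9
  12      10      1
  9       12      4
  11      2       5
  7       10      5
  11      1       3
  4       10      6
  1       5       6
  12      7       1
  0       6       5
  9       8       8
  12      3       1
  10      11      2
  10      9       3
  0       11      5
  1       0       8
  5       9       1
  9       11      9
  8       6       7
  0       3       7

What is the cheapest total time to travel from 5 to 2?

Shortest distances from 5:
5: 0
9: 1  (via 5)
0: 3  (via 5)
10: 4  (via 9)
12: 5  (via 9)
1: 6  (via 5)
3: 6  (via 12)
7: 6  (via 12)
11: 6  (via 10)
6: 8  (via 0)
8: 9  (via 9)
4: 10  (via 10)
2: 11  (via 11)
Shortest route: 5 → 9 → 10 → 11 → 2 = 11 s.

11 s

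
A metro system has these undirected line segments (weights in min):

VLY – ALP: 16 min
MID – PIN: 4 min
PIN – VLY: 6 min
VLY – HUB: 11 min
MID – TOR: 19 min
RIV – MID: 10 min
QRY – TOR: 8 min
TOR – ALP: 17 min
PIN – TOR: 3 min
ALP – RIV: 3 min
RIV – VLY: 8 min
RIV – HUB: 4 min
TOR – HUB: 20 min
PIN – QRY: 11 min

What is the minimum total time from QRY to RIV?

25 min

Running Dijkstra from QRY:
QRY: 0
TOR: 8  (via QRY)
PIN: 11  (via QRY)
MID: 15  (via PIN)
VLY: 17  (via PIN)
ALP: 25  (via TOR)
RIV: 25  (via MID)
Shortest route: QRY–PIN–MID–RIV = 25 min.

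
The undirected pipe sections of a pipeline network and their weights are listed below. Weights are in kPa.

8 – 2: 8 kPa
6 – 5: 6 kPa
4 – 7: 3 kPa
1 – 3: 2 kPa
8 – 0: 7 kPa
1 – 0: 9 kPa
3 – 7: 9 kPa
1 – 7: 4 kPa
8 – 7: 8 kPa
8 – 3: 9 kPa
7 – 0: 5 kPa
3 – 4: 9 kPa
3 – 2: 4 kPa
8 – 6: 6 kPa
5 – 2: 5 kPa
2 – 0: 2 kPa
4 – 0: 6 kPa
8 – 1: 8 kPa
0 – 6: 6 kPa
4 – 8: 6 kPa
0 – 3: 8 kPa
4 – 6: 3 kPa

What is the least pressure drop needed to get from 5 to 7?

12 kPa

Enumerating some paths:
5 → 2 → 3 → 1 → 7: 5+4+2+4 = 15
5 → 6 → 0 → 7: 6+6+5 = 17
5 → 2 → 0 → 7: 5+2+5 = 12
5 → 2 → 0 → 4 → 7: 5+2+6+3 = 16
The minimum is 12 kPa via 5 → 2 → 0 → 7.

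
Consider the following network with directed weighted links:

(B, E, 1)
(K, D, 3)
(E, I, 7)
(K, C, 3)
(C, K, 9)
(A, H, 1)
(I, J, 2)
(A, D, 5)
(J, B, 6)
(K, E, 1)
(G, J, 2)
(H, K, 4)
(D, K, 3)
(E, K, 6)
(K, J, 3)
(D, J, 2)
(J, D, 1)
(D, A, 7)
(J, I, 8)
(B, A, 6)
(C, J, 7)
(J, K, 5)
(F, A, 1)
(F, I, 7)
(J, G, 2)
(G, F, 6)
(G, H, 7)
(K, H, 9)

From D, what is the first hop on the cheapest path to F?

Candidate routes:
D → K → J → G → F: 3+3+2+6 = 14
D → J → G → F: 2+2+6 = 10
D → K → C → J → G → F: 3+3+7+2+6 = 21
Cheapest is D → J → G → F at 10.
So from D the first move is to J.

J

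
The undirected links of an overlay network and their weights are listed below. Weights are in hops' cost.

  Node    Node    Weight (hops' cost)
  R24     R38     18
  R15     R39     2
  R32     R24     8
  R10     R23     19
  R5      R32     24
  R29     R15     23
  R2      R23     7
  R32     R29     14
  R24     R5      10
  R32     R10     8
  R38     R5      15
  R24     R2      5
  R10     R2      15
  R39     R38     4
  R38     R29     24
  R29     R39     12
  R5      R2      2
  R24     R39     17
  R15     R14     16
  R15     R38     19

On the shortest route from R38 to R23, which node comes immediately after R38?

Compare a few routes:
R38–R5–R2–R23: 15+2+7 = 24
R38–R24–R2–R23: 18+5+7 = 30
Cheapest is R38–R5–R2–R23 at 24 hops' cost.
So from R38 the first move is to R5.

R5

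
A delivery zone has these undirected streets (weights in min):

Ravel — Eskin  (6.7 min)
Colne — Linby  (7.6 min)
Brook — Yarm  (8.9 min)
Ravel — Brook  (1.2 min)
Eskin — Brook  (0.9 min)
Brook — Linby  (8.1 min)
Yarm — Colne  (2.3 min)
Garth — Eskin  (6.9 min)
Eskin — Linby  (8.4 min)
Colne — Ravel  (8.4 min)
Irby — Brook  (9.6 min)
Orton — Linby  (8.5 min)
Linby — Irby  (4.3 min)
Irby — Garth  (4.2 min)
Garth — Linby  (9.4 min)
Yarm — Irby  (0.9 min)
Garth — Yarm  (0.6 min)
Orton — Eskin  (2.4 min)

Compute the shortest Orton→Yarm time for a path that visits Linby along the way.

13.7 min

Best Orton to Linby: Orton–Linby costing 8.5
Shortest Linby→Yarm: Linby–Irby–Yarm = 5.2
Total via Linby: 8.5 + 5.2 = 13.7 min.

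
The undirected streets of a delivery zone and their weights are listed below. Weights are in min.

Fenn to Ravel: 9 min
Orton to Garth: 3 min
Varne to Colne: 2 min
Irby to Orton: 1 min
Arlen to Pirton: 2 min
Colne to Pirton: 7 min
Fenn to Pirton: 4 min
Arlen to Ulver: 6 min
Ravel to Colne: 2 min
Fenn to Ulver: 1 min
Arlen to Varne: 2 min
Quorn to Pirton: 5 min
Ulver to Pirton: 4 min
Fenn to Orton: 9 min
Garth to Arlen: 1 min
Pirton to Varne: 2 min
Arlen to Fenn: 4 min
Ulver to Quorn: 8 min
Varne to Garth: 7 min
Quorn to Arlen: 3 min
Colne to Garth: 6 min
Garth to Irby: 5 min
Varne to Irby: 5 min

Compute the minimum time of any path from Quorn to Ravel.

Compare a few routes:
Quorn–Arlen–Garth–Colne–Ravel: 3+1+6+2 = 12
Quorn–Pirton–Varne–Colne–Ravel: 5+2+2+2 = 11
Quorn–Arlen–Pirton–Varne–Colne–Ravel: 3+2+2+2+2 = 11
Quorn–Arlen–Varne–Colne–Ravel: 3+2+2+2 = 9
The minimum is 9 min via Quorn–Arlen–Varne–Colne–Ravel.

9 min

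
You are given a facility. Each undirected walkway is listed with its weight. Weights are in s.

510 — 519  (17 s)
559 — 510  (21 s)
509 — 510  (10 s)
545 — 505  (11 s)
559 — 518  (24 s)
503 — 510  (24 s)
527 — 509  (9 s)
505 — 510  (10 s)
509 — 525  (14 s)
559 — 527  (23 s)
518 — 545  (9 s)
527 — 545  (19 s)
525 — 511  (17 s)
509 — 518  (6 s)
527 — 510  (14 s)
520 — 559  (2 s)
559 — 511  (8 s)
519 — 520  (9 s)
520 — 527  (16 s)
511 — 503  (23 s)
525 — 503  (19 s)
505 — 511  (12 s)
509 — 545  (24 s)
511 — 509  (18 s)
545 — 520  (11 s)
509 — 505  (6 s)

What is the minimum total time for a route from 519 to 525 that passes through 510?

41 s

Best 519 to 510: 519 → 510 costing 17
Best 510 to 525: 510 → 509 → 525 costing 24
Total via 510: 17 + 24 = 41 s.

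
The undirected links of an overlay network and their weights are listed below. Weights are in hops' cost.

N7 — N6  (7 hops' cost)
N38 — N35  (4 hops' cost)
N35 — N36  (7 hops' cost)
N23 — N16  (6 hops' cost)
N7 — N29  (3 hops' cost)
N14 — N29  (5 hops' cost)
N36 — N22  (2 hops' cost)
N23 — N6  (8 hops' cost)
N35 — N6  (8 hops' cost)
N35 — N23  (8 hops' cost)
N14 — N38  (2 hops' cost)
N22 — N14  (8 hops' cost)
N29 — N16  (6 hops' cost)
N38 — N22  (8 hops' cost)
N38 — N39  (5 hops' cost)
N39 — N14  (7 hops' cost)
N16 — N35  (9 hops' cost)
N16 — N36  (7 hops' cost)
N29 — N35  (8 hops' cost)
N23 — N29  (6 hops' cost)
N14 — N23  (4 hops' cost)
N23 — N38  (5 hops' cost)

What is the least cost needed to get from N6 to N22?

Shortest distances from N6:
N6: 0
N7: 7  (via N6)
N23: 8  (via N6)
N35: 8  (via N6)
N29: 10  (via N7)
N38: 12  (via N35)
N14: 12  (via N23)
N16: 14  (via N23)
N36: 15  (via N35)
N22: 17  (via N36)
Shortest route: N6–N35–N36–N22 = 17 hops' cost.

17 hops' cost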